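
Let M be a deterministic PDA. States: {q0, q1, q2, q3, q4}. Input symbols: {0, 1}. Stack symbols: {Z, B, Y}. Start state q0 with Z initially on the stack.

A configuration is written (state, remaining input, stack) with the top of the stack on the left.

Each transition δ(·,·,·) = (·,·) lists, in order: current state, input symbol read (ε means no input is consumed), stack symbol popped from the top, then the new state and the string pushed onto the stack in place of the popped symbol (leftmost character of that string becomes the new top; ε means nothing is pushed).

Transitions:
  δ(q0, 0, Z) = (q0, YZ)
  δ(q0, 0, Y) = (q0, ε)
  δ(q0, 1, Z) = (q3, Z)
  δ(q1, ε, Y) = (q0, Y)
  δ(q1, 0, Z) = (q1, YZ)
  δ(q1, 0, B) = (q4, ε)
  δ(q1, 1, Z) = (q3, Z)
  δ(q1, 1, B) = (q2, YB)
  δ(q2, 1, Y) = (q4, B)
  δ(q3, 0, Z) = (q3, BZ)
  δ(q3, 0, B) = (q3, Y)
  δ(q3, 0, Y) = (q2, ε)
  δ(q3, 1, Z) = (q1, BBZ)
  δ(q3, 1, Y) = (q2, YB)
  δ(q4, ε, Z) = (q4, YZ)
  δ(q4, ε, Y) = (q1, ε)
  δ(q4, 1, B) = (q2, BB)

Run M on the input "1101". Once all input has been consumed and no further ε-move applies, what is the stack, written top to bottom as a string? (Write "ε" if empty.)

BBZ

(q0, 1101, Z) ⊢ (q3, 101, Z) ⊢ (q1, 01, BBZ) ⊢ (q4, 1, BZ) ⊢ (q2, ε, BBZ)
All input consumed in state q2 with stack BBZ.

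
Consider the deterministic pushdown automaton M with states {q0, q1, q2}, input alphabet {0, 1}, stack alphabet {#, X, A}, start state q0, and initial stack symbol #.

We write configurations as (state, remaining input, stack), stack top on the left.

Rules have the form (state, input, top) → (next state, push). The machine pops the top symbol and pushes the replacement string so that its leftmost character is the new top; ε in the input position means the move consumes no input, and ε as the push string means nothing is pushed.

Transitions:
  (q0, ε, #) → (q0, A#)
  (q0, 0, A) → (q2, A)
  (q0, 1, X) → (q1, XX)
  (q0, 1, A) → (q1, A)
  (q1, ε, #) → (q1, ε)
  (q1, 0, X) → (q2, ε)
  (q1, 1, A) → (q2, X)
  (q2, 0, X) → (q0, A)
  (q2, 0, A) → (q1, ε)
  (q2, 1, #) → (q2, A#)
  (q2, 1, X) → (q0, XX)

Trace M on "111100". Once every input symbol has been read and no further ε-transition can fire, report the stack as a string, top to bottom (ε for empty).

AX#

(q0, 111100, #) ⊢ (q0, 111100, A#) ⊢ (q1, 11100, A#) ⊢ (q2, 1100, X#) ⊢ (q0, 100, XX#) ⊢ (q1, 00, XXX#) ⊢ (q2, 0, XX#) ⊢ (q0, ε, AX#)
All input consumed in state q0 with stack AX#.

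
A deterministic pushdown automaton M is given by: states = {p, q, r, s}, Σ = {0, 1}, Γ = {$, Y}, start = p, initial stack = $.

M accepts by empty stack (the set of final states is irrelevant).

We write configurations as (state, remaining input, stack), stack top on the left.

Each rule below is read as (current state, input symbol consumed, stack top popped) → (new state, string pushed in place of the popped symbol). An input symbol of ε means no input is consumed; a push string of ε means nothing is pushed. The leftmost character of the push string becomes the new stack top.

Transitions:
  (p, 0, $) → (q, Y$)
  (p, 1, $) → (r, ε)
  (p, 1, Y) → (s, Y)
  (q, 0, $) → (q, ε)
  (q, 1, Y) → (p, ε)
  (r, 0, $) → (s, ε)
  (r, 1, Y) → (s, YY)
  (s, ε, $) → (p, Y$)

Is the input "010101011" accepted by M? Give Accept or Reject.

(p, 010101011, $)
  read 0, top $: go to q, push Y$ → (q, 10101011, Y$)
  read 1, top Y: go to p, push ε → (p, 0101011, $)
  read 0, top $: go to q, push Y$ → (q, 101011, Y$)
  read 1, top Y: go to p, push ε → (p, 01011, $)
  read 0, top $: go to q, push Y$ → (q, 1011, Y$)
  read 1, top Y: go to p, push ε → (p, 011, $)
  read 0, top $: go to q, push Y$ → (q, 11, Y$)
  read 1, top Y: go to p, push ε → (p, 1, $)
  read 1, top $: go to r, push ε → (r, ε, ε)
All input consumed and the stack is empty.

Accept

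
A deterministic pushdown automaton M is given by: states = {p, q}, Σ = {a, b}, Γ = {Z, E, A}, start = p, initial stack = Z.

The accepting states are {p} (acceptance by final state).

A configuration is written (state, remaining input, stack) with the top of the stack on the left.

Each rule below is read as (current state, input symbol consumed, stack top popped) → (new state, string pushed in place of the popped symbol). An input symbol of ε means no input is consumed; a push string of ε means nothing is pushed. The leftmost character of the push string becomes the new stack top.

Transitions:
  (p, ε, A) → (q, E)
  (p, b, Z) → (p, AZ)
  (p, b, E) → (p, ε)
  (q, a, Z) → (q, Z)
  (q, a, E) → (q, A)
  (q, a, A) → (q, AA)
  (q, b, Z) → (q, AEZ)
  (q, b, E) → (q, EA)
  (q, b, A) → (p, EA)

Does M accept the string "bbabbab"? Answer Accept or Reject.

Accept

(p, bbabbab, Z)
  read b, top Z: go to p, push AZ → (p, babbab, AZ)
  ε-move, top A: go to q, push E → (q, babbab, EZ)
  read b, top E: go to q, push EA → (q, abbab, EAZ)
  read a, top E: go to q, push A → (q, bbab, AAZ)
  read b, top A: go to p, push EA → (p, bab, EAAZ)
  read b, top E: go to p, push ε → (p, ab, AAZ)
  ε-move, top A: go to q, push E → (q, ab, EAZ)
  read a, top E: go to q, push A → (q, b, AAZ)
  read b, top A: go to p, push EA → (p, ε, EAAZ)
All input consumed; state p ∈ F.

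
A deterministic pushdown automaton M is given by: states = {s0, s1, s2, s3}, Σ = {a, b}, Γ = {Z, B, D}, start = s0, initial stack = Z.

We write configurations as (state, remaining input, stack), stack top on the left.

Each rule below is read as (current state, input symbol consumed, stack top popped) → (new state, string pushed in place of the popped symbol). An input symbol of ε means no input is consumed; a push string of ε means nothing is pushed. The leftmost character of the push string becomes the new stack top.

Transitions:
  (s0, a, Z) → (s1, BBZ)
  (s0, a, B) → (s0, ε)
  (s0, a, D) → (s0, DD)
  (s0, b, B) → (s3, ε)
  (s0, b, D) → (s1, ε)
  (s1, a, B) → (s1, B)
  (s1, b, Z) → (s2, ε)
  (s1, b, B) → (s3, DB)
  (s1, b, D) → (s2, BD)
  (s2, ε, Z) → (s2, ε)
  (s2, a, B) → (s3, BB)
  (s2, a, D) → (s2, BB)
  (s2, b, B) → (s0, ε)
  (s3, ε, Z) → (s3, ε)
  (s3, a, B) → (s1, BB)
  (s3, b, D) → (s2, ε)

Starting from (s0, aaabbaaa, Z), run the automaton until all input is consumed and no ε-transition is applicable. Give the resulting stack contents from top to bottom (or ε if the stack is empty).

(s0, aaabbaaa, Z)
  read a, top Z: go to s1, push BBZ → (s1, aabbaaa, BBZ)
  read a, top B: go to s1, push B → (s1, abbaaa, BBZ)
  read a, top B: go to s1, push B → (s1, bbaaa, BBZ)
  read b, top B: go to s3, push DB → (s3, baaa, DBBZ)
  read b, top D: go to s2, push ε → (s2, aaa, BBZ)
  read a, top B: go to s3, push BB → (s3, aa, BBBZ)
  read a, top B: go to s1, push BB → (s1, a, BBBBZ)
  read a, top B: go to s1, push B → (s1, ε, BBBBZ)
All input consumed in state s1 with stack BBBBZ.

BBBBZ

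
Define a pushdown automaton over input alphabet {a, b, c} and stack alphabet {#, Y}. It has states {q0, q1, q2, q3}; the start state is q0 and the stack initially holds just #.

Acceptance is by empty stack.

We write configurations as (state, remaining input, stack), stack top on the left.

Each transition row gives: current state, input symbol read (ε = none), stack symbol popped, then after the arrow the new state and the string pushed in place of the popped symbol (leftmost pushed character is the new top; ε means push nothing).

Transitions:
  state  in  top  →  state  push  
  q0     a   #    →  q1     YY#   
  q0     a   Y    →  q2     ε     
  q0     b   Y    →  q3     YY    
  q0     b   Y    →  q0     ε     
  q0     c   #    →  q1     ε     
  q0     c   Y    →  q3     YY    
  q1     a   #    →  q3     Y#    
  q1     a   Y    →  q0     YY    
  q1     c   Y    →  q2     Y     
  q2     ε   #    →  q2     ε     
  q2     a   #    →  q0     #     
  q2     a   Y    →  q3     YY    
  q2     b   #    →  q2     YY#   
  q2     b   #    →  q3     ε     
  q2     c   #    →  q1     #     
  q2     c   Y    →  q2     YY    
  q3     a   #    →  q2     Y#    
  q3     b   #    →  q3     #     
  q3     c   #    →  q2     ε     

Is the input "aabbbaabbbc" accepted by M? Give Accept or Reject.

One accepting computation: (q0, aabbbaabbbc, #) ⊢ (q1, abbbaabbbc, YY#) ⊢ (q0, bbbaabbbc, YYY#) ⊢ (q0, bbaabbbc, YY#) ⊢ (q0, baabbbc, Y#) ⊢ (q0, aabbbc, #) ⊢ (q1, abbbc, YY#) ⊢ (q0, bbbc, YYY#) ⊢ (q0, bbc, YY#) ⊢ (q0, bc, Y#) ⊢ (q0, c, #) ⊢ (q1, ε, ε)
All input consumed and the stack is empty.

Accept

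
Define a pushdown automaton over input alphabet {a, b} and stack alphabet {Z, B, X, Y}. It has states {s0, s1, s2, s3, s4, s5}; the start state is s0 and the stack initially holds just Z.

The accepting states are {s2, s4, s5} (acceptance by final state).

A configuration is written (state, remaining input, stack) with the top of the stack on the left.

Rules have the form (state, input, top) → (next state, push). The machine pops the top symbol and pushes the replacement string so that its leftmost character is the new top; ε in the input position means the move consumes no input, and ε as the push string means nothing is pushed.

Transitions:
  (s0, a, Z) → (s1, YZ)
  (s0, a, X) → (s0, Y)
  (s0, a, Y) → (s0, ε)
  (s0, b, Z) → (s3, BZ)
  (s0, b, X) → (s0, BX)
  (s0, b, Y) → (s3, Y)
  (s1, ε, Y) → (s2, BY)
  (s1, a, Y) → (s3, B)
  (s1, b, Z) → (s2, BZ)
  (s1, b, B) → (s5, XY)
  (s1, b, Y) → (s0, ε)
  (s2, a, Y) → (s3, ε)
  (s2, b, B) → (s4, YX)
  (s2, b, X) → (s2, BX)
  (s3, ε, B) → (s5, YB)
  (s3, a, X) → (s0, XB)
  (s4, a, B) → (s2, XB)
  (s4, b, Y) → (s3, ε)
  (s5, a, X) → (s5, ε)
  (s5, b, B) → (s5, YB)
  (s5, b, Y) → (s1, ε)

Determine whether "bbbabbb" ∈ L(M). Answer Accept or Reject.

Accept

One accepting computation: (s0, bbbabbb, Z) ⊢ (s3, bbabbb, BZ) ⊢ (s5, bbabbb, YBZ) ⊢ (s1, babbb, BZ) ⊢ (s5, abbb, XYZ) ⊢ (s5, bbb, YZ) ⊢ (s1, bb, Z) ⊢ (s2, b, BZ) ⊢ (s4, ε, YXZ)
All input consumed and state s4 ∈ F.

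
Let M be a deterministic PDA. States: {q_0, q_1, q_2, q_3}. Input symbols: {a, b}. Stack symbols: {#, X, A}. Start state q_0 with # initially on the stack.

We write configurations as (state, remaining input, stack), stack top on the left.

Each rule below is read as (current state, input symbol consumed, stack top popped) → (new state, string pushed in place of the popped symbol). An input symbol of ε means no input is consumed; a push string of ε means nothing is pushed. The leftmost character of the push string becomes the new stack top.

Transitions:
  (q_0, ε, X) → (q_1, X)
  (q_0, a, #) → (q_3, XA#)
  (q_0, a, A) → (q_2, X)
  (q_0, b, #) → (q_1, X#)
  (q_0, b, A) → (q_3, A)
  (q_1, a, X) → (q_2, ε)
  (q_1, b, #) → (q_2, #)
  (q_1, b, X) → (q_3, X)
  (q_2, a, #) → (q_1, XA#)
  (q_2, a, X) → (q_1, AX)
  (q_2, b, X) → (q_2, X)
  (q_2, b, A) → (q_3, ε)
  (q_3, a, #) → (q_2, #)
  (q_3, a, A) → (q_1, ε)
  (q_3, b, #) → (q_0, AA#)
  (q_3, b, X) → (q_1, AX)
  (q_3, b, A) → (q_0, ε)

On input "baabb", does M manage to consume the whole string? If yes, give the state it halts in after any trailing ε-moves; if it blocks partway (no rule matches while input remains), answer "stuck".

(q_0, baabb, #)
  read b, top #: go to q_1, push X# → (q_1, aabb, X#)
  read a, top X: go to q_2, push ε → (q_2, abb, #)
  read a, top #: go to q_1, push XA# → (q_1, bb, XA#)
  read b, top X: go to q_3, push X → (q_3, b, XA#)
  read b, top X: go to q_1, push AX → (q_1, ε, AXA#)
All input consumed; M is in state q_1.

q_1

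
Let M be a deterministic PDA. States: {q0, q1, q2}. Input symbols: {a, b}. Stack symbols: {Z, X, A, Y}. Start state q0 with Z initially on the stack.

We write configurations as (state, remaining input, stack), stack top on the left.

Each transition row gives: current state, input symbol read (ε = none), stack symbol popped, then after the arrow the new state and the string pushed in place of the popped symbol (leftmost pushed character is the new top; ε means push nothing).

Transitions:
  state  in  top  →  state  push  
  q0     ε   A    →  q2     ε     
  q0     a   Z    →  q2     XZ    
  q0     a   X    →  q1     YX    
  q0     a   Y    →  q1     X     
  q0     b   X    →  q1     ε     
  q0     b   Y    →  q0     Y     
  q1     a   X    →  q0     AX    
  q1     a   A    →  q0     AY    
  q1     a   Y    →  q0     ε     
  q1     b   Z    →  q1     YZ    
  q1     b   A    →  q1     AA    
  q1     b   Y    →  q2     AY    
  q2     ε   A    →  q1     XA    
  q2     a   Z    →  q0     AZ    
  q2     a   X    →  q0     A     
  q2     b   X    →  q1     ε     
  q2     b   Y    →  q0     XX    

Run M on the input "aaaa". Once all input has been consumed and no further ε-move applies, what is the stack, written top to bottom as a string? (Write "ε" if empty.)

Z

(q0, aaaa, Z)
  read a, top Z: go to q2, push XZ → (q2, aaa, XZ)
  read a, top X: go to q0, push A → (q0, aa, AZ)
  ε-move, top A: go to q2, push ε → (q2, aa, Z)
  read a, top Z: go to q0, push AZ → (q0, a, AZ)
  ε-move, top A: go to q2, push ε → (q2, a, Z)
  read a, top Z: go to q0, push AZ → (q0, ε, AZ)
  ε-move, top A: go to q2, push ε → (q2, ε, Z)
All input consumed in state q2 with stack Z.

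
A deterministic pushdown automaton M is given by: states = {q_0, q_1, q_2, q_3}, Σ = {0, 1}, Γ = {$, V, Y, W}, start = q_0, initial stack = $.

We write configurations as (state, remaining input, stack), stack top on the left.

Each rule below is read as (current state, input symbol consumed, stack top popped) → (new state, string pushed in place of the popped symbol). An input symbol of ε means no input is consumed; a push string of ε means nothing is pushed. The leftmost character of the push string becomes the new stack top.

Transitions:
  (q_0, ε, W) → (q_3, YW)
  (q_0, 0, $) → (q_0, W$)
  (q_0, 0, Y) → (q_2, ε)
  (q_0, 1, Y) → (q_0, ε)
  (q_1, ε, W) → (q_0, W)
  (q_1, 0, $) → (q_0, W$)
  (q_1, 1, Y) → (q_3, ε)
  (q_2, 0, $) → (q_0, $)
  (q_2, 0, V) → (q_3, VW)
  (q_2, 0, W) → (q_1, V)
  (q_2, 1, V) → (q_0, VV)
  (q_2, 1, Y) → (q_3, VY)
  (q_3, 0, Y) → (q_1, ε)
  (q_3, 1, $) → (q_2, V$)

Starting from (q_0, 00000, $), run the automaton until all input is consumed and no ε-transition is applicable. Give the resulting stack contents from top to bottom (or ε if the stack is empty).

YW$

(q_0, 00000, $)
  read 0, top $: go to q_0, push W$ → (q_0, 0000, W$)
  ε-move, top W: go to q_3, push YW → (q_3, 0000, YW$)
  read 0, top Y: go to q_1, push ε → (q_1, 000, W$)
  ε-move, top W: go to q_0, push W → (q_0, 000, W$)
  ε-move, top W: go to q_3, push YW → (q_3, 000, YW$)
  read 0, top Y: go to q_1, push ε → (q_1, 00, W$)
  ε-move, top W: go to q_0, push W → (q_0, 00, W$)
  ε-move, top W: go to q_3, push YW → (q_3, 00, YW$)
  read 0, top Y: go to q_1, push ε → (q_1, 0, W$)
  ε-move, top W: go to q_0, push W → (q_0, 0, W$)
  ε-move, top W: go to q_3, push YW → (q_3, 0, YW$)
  read 0, top Y: go to q_1, push ε → (q_1, ε, W$)
  ε-move, top W: go to q_0, push W → (q_0, ε, W$)
  ε-move, top W: go to q_3, push YW → (q_3, ε, YW$)
All input consumed in state q_3 with stack YW$.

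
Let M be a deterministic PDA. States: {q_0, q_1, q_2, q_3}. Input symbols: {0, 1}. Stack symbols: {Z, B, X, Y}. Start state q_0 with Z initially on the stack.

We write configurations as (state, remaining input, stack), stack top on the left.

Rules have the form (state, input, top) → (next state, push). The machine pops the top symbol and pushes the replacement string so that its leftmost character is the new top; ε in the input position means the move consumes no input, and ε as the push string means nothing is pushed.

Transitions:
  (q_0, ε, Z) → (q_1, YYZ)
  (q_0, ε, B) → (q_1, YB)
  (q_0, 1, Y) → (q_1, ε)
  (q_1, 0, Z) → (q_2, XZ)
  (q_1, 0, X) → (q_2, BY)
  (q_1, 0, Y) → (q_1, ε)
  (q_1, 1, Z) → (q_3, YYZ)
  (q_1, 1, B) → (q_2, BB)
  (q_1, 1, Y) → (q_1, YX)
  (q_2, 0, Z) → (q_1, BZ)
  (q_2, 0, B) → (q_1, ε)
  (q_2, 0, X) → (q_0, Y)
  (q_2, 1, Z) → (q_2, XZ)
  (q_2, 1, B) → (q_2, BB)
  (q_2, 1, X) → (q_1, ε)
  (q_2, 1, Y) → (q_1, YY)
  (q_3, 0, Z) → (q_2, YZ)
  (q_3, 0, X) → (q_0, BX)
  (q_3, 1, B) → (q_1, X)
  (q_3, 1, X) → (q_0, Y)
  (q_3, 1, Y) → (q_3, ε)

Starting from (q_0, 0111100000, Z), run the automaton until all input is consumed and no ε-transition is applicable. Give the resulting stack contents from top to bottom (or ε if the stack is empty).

(q_0, 0111100000, Z) ⊢ (q_1, 0111100000, YYZ) ⊢ (q_1, 111100000, YZ) ⊢ (q_1, 11100000, YXZ) ⊢ (q_1, 1100000, YXXZ) ⊢ (q_1, 100000, YXXXZ) ⊢ (q_1, 00000, YXXXXZ) ⊢ (q_1, 0000, XXXXZ) ⊢ (q_2, 000, BYXXXZ) ⊢ (q_1, 00, YXXXZ) ⊢ (q_1, 0, XXXZ) ⊢ (q_2, ε, BYXXZ)
All input consumed in state q_2 with stack BYXXZ.

BYXXZ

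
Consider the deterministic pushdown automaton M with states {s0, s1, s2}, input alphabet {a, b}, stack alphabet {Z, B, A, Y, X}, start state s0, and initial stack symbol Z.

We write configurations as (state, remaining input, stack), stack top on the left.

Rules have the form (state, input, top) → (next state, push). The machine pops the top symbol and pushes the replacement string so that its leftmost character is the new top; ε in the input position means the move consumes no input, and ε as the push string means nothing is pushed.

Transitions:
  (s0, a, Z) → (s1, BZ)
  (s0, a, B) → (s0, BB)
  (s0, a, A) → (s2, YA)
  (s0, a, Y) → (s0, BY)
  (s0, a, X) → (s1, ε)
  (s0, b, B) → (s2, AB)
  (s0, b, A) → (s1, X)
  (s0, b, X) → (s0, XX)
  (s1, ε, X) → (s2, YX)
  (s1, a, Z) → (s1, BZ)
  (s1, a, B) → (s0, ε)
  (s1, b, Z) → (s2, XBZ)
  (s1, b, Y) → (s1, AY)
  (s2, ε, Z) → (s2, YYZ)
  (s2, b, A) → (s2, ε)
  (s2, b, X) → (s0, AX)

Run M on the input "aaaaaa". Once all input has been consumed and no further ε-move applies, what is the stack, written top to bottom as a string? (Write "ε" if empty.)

Z

(s0, aaaaaa, Z)
  read a, top Z: go to s1, push BZ → (s1, aaaaa, BZ)
  read a, top B: go to s0, push ε → (s0, aaaa, Z)
  read a, top Z: go to s1, push BZ → (s1, aaa, BZ)
  read a, top B: go to s0, push ε → (s0, aa, Z)
  read a, top Z: go to s1, push BZ → (s1, a, BZ)
  read a, top B: go to s0, push ε → (s0, ε, Z)
All input consumed in state s0 with stack Z.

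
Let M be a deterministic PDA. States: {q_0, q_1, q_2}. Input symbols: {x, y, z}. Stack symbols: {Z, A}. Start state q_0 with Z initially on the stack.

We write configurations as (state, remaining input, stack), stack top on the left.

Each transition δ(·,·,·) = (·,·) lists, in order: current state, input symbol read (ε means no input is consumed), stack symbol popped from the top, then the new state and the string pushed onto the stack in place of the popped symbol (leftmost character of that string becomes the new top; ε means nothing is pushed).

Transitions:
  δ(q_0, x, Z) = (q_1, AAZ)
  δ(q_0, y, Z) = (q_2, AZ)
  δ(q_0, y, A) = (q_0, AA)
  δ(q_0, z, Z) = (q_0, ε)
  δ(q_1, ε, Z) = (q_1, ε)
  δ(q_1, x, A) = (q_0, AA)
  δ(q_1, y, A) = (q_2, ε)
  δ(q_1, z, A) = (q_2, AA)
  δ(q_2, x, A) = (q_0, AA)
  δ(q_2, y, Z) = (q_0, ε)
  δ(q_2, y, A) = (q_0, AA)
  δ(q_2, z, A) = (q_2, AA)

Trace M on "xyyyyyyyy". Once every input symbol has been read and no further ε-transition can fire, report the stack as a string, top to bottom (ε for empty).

AAAAAAAAZ

(q_0, xyyyyyyyy, Z)
  read x, top Z: go to q_1, push AAZ → (q_1, yyyyyyyy, AAZ)
  read y, top A: go to q_2, push ε → (q_2, yyyyyyy, AZ)
  read y, top A: go to q_0, push AA → (q_0, yyyyyy, AAZ)
  read y, top A: go to q_0, push AA → (q_0, yyyyy, AAAZ)
  read y, top A: go to q_0, push AA → (q_0, yyyy, AAAAZ)
  read y, top A: go to q_0, push AA → (q_0, yyy, AAAAAZ)
  read y, top A: go to q_0, push AA → (q_0, yy, AAAAAAZ)
  read y, top A: go to q_0, push AA → (q_0, y, AAAAAAAZ)
  read y, top A: go to q_0, push AA → (q_0, ε, AAAAAAAAZ)
All input consumed in state q_0 with stack AAAAAAAAZ.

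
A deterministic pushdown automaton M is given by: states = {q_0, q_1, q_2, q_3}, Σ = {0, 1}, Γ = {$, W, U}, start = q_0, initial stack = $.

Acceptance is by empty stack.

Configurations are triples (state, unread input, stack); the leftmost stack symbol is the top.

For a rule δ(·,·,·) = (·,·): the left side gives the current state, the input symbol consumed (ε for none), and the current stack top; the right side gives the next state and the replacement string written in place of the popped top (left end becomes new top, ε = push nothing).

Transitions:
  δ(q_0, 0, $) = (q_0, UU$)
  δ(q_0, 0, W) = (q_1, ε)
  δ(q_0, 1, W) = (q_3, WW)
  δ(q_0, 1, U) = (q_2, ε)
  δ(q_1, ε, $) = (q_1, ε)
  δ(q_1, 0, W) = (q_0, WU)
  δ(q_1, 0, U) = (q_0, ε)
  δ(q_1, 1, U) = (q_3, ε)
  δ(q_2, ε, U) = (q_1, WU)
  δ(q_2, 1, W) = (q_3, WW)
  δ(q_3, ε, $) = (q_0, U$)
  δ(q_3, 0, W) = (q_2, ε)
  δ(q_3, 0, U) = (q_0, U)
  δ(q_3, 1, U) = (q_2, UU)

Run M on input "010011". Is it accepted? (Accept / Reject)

(q_0, 010011, $)
  read 0, top $: go to q_0, push UU$ → (q_0, 10011, UU$)
  read 1, top U: go to q_2, push ε → (q_2, 0011, U$)
  ε-move, top U: go to q_1, push WU → (q_1, 0011, WU$)
  read 0, top W: go to q_0, push WU → (q_0, 011, WUU$)
  read 0, top W: go to q_1, push ε → (q_1, 11, UU$)
  read 1, top U: go to q_3, push ε → (q_3, 1, U$)
  read 1, top U: go to q_2, push UU → (q_2, ε, UU$)
  ε-move, top U: go to q_1, push WU → (q_1, ε, WUU$)
All input consumed; stack is WUU$, not empty, and no further ε-move applies.

Reject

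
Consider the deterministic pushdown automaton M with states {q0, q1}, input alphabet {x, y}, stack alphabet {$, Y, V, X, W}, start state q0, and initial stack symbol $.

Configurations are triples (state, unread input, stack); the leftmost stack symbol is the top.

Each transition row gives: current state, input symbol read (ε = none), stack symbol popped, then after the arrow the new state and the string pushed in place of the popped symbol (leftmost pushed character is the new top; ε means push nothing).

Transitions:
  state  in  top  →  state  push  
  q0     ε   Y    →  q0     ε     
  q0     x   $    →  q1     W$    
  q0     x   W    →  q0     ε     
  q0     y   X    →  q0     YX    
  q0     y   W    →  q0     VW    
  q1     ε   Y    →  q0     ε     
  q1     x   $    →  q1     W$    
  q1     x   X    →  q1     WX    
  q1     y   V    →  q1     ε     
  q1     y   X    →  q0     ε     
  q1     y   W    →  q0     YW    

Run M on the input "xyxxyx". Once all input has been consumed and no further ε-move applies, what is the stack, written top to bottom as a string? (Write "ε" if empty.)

(q0, xyxxyx, $)
  read x, top $: go to q1, push W$ → (q1, yxxyx, W$)
  read y, top W: go to q0, push YW → (q0, xxyx, YW$)
  ε-move, top Y: go to q0, push ε → (q0, xxyx, W$)
  read x, top W: go to q0, push ε → (q0, xyx, $)
  read x, top $: go to q1, push W$ → (q1, yx, W$)
  read y, top W: go to q0, push YW → (q0, x, YW$)
  ε-move, top Y: go to q0, push ε → (q0, x, W$)
  read x, top W: go to q0, push ε → (q0, ε, $)
All input consumed in state q0 with stack $.

$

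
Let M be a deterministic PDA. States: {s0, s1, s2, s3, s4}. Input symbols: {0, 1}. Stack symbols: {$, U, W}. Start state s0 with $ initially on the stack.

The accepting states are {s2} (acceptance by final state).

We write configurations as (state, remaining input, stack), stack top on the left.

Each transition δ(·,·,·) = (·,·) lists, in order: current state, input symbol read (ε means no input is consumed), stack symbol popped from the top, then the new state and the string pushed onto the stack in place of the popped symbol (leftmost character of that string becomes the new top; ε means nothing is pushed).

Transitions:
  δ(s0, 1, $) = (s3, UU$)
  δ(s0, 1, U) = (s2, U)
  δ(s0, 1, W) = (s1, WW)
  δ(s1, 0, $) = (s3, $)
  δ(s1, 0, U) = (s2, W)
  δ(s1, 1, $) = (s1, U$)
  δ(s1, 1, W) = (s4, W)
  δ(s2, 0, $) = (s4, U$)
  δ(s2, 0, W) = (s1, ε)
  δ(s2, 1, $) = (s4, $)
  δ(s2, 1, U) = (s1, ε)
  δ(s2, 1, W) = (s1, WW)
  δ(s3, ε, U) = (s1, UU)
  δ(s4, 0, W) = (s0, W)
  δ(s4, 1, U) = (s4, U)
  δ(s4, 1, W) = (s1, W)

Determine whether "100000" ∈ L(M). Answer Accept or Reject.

(s0, 100000, $) ⊢ (s3, 00000, UU$) ⊢ (s1, 00000, UUU$) ⊢ (s2, 0000, WUU$) ⊢ (s1, 000, UU$) ⊢ (s2, 00, WU$) ⊢ (s1, 0, U$) ⊢ (s2, ε, W$)
All input consumed; state s2 ∈ F.

Accept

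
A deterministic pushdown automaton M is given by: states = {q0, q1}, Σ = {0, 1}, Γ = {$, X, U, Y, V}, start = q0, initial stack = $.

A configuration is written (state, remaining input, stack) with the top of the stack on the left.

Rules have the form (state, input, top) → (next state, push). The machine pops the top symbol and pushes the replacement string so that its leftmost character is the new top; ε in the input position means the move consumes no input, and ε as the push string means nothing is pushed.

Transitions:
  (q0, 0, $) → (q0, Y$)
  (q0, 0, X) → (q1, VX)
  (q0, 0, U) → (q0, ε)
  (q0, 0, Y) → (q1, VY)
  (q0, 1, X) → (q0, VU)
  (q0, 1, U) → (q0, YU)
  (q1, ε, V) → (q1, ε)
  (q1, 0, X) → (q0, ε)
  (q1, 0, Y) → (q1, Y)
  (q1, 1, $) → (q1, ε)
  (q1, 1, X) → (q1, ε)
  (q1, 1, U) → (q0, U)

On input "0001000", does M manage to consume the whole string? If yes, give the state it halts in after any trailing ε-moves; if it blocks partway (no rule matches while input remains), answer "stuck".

stuck

(q0, 0001000, $) ⊢ (q0, 001000, Y$) ⊢ (q1, 01000, VY$) ⊢ (q1, 01000, Y$) ⊢ (q1, 1000, Y$)
No transition for (q1, 1, top Y); M blocks with input 1000 remaining.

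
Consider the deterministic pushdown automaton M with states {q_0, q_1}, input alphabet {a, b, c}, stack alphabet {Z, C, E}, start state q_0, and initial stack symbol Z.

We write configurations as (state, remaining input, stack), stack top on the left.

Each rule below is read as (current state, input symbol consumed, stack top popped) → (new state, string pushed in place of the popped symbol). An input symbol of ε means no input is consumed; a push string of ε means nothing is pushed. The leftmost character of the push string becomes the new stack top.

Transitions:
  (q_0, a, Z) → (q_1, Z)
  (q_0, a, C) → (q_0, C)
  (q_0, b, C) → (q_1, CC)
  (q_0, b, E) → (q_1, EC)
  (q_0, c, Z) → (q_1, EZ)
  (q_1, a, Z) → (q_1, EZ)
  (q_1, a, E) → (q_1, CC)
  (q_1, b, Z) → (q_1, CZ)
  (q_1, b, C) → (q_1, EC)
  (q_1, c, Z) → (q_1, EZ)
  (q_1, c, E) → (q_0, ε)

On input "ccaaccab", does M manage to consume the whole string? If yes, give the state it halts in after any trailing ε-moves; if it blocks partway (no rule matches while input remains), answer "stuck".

(q_0, ccaaccab, Z) ⊢ (q_1, caaccab, EZ) ⊢ (q_0, aaccab, Z) ⊢ (q_1, accab, Z) ⊢ (q_1, ccab, EZ) ⊢ (q_0, cab, Z) ⊢ (q_1, ab, EZ) ⊢ (q_1, b, CCZ) ⊢ (q_1, ε, ECCZ)
All input consumed; M is in state q_1.

q_1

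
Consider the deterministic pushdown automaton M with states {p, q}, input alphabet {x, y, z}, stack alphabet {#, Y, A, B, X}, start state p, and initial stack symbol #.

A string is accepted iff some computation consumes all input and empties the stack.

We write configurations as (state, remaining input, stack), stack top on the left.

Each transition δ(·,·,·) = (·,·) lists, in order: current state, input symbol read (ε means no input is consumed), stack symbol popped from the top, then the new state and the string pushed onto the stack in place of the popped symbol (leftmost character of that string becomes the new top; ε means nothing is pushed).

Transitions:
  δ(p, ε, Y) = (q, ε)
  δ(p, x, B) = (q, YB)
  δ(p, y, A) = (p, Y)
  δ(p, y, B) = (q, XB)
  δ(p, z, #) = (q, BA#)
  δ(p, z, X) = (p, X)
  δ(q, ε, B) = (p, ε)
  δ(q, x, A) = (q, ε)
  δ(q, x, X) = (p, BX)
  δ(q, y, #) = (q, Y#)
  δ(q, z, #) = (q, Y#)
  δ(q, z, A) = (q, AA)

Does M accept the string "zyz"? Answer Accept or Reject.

(p, zyz, #) ⊢ (q, yz, BA#) ⊢ (p, yz, A#) ⊢ (p, z, Y#) ⊢ (q, z, #) ⊢ (q, ε, Y#)
All input consumed; stack is Y#, not empty, and no further ε-move applies.

Reject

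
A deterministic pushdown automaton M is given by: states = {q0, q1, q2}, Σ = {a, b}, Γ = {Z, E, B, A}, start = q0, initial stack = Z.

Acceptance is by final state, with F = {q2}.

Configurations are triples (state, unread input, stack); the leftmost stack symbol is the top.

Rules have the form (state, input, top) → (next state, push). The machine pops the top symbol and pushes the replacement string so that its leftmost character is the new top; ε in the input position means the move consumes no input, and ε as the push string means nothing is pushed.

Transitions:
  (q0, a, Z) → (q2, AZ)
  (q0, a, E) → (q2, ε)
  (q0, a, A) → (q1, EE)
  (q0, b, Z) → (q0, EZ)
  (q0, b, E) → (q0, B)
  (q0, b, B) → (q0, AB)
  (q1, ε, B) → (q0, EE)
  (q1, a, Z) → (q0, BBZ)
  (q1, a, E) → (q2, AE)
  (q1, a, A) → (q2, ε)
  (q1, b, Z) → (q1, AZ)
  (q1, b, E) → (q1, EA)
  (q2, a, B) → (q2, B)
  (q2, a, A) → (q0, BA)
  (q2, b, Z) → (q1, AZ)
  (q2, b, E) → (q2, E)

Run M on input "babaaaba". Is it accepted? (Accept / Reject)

(q0, babaaaba, Z)
  read b, top Z: go to q0, push EZ → (q0, abaaaba, EZ)
  read a, top E: go to q2, push ε → (q2, baaaba, Z)
  read b, top Z: go to q1, push AZ → (q1, aaaba, AZ)
  read a, top A: go to q2, push ε → (q2, aaba, Z)
No transition applies at (q2, aaba, Z); input not fully consumed.

Reject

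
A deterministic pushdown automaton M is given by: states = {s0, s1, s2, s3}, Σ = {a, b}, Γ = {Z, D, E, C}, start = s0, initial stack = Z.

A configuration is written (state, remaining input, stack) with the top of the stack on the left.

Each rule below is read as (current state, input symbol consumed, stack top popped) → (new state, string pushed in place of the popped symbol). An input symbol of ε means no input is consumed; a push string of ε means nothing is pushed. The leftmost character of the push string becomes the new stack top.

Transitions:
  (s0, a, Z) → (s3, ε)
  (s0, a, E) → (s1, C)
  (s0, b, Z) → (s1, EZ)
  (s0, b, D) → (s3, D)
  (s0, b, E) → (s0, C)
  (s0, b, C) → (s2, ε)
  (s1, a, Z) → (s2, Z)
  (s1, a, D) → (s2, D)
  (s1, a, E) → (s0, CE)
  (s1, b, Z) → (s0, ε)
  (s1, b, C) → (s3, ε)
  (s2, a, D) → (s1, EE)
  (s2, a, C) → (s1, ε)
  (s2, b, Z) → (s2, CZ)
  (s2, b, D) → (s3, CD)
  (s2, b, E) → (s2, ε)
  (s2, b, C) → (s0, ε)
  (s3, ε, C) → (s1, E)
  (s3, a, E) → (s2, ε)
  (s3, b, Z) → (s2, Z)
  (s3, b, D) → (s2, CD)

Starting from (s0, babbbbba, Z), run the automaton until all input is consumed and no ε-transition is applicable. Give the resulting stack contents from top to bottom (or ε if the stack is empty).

(s0, babbbbba, Z)
  read b, top Z: go to s1, push EZ → (s1, abbbbba, EZ)
  read a, top E: go to s0, push CE → (s0, bbbbba, CEZ)
  read b, top C: go to s2, push ε → (s2, bbbba, EZ)
  read b, top E: go to s2, push ε → (s2, bbba, Z)
  read b, top Z: go to s2, push CZ → (s2, bba, CZ)
  read b, top C: go to s0, push ε → (s0, ba, Z)
  read b, top Z: go to s1, push EZ → (s1, a, EZ)
  read a, top E: go to s0, push CE → (s0, ε, CEZ)
All input consumed in state s0 with stack CEZ.

CEZ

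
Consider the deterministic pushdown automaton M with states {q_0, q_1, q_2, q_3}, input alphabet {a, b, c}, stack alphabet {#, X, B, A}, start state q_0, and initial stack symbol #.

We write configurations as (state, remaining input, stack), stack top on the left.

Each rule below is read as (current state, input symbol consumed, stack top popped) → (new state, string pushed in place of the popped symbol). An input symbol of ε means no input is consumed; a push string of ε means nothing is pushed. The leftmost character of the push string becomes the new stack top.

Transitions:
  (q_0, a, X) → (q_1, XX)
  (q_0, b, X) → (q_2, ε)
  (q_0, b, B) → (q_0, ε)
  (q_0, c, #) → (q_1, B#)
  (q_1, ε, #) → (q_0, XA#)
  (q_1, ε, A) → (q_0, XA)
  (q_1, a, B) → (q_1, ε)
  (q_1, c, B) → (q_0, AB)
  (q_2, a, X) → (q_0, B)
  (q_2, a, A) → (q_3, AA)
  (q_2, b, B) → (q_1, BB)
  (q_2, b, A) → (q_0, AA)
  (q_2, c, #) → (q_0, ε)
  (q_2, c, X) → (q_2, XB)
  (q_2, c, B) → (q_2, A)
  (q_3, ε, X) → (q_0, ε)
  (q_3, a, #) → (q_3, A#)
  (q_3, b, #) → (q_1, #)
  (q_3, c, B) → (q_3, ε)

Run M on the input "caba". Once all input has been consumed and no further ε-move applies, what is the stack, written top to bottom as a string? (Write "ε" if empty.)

AA#

(q_0, caba, #)
  read c, top #: go to q_1, push B# → (q_1, aba, B#)
  read a, top B: go to q_1, push ε → (q_1, ba, #)
  ε-move, top #: go to q_0, push XA# → (q_0, ba, XA#)
  read b, top X: go to q_2, push ε → (q_2, a, A#)
  read a, top A: go to q_3, push AA → (q_3, ε, AA#)
All input consumed in state q_3 with stack AA#.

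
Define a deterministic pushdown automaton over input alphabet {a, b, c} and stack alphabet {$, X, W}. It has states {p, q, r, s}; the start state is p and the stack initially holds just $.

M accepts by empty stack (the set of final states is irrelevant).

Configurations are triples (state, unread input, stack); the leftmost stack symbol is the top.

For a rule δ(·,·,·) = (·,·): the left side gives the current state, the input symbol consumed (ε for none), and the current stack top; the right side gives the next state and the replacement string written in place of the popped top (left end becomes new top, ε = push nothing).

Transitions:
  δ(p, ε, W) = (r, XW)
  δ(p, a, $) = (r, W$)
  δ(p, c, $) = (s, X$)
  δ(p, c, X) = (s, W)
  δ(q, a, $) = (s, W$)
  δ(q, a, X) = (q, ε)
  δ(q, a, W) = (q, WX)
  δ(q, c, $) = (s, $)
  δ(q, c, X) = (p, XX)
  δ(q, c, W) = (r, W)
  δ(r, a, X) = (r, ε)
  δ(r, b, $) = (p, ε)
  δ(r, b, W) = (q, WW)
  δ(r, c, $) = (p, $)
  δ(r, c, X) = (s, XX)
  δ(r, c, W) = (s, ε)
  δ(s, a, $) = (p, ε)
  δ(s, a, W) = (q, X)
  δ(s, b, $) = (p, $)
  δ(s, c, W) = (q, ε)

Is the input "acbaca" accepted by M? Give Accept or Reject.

(p, acbaca, $) ⊢ (r, cbaca, W$) ⊢ (s, baca, $) ⊢ (p, aca, $) ⊢ (r, ca, W$) ⊢ (s, a, $) ⊢ (p, ε, ε)
All input consumed and the stack is empty.

Accept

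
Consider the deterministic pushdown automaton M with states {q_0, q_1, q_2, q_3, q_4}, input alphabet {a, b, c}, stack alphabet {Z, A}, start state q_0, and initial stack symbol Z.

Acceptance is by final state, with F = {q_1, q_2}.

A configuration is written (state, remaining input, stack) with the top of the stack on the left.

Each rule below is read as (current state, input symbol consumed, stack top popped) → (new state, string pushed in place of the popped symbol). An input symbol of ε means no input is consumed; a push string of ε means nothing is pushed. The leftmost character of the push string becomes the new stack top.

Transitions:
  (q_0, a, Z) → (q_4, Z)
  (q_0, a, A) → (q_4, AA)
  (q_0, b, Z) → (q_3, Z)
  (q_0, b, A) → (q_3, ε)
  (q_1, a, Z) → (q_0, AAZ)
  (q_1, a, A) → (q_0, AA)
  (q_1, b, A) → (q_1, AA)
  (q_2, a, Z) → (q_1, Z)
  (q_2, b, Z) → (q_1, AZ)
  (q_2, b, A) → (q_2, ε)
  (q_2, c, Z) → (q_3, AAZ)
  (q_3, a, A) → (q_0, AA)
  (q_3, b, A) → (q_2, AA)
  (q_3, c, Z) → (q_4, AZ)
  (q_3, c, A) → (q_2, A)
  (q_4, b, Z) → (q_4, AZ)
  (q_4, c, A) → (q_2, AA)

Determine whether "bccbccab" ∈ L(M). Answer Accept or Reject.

Reject

(q_0, bccbccab, Z) ⊢ (q_3, ccbccab, Z) ⊢ (q_4, cbccab, AZ) ⊢ (q_2, bccab, AAZ) ⊢ (q_2, ccab, AZ)
No transition applies at (q_2, ccab, AZ); input not fully consumed.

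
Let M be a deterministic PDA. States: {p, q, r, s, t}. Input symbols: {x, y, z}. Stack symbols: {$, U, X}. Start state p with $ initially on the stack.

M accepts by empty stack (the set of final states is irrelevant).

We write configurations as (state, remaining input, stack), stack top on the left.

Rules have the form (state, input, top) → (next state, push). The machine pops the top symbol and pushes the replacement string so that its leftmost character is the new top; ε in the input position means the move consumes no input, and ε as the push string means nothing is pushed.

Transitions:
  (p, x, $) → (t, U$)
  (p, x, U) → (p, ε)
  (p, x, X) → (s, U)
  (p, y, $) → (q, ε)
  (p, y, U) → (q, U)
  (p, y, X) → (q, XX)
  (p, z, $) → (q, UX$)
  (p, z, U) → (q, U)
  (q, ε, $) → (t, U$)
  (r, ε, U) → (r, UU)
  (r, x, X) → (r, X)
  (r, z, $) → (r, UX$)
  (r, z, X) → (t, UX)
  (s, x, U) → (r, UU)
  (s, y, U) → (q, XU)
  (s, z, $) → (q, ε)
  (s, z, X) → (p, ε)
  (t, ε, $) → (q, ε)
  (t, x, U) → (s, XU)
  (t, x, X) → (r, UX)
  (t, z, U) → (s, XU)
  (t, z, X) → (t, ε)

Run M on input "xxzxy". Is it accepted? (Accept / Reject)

(p, xxzxy, $) ⊢ (t, xzxy, U$) ⊢ (s, zxy, XU$) ⊢ (p, xy, U$) ⊢ (p, y, $) ⊢ (q, ε, ε)
All input consumed and the stack is empty.

Accept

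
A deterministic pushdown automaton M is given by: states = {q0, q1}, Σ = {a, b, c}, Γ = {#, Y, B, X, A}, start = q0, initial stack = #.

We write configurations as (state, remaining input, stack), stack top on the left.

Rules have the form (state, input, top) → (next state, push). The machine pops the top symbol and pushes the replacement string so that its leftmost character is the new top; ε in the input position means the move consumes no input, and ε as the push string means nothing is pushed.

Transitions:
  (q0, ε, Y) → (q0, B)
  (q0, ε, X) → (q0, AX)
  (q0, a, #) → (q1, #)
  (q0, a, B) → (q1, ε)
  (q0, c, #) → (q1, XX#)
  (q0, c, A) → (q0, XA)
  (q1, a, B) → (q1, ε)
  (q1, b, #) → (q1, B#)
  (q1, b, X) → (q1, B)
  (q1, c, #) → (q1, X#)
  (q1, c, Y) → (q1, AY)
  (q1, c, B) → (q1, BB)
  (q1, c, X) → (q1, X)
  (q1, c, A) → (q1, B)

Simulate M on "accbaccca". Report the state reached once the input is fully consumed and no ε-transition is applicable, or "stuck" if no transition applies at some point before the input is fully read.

stuck

(q0, accbaccca, #)
  read a, top #: go to q1, push # → (q1, ccbaccca, #)
  read c, top #: go to q1, push X# → (q1, cbaccca, X#)
  read c, top X: go to q1, push X → (q1, baccca, X#)
  read b, top X: go to q1, push B → (q1, accca, B#)
  read a, top B: go to q1, push ε → (q1, ccca, #)
  read c, top #: go to q1, push X# → (q1, cca, X#)
  read c, top X: go to q1, push X → (q1, ca, X#)
  read c, top X: go to q1, push X → (q1, a, X#)
No transition for (q1, a, top X); M blocks with input a remaining.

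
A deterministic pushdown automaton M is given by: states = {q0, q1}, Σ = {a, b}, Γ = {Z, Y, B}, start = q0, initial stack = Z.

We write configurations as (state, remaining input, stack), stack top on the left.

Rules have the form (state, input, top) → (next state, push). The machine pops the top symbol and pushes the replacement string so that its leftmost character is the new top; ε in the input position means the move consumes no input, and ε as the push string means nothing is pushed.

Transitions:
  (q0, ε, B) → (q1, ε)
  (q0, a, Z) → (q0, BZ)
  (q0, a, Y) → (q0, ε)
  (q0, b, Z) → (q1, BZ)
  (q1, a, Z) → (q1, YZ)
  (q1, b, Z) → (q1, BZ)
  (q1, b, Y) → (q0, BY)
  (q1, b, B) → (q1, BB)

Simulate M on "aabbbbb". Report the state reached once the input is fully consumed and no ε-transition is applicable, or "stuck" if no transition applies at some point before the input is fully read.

q1

(q0, aabbbbb, Z)
  read a, top Z: go to q0, push BZ → (q0, abbbbb, BZ)
  ε-move, top B: go to q1, push ε → (q1, abbbbb, Z)
  read a, top Z: go to q1, push YZ → (q1, bbbbb, YZ)
  read b, top Y: go to q0, push BY → (q0, bbbb, BYZ)
  ε-move, top B: go to q1, push ε → (q1, bbbb, YZ)
  read b, top Y: go to q0, push BY → (q0, bbb, BYZ)
  ε-move, top B: go to q1, push ε → (q1, bbb, YZ)
  read b, top Y: go to q0, push BY → (q0, bb, BYZ)
  ε-move, top B: go to q1, push ε → (q1, bb, YZ)
  read b, top Y: go to q0, push BY → (q0, b, BYZ)
  ε-move, top B: go to q1, push ε → (q1, b, YZ)
  read b, top Y: go to q0, push BY → (q0, ε, BYZ)
  ε-move, top B: go to q1, push ε → (q1, ε, YZ)
All input consumed; M is in state q1.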